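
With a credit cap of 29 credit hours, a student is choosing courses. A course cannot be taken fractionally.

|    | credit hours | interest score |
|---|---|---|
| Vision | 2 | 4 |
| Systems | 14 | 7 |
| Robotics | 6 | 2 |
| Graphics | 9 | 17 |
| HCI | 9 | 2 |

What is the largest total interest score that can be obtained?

28

This is an integer program with binary decision variables.
Take Vision, Systems, and Graphics: credit hours 2 + 14 + 9 = 25 ≤ 29, interest score 4 + 7 + 17 = 28.
No other feasible combination does better.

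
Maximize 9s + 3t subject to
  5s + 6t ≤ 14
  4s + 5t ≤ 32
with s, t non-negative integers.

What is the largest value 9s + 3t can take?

18

Relaxing integrality, the LP optimum is 25.20 at (s,t) = (2.8, 0), which is not an integer point.
(s,t)=(2,0): 5·2+6·0=10≤14, 4·2+5·0=8≤32, objective 18.
(s,t)=(1,1): 5·1+6·1=11≤14, 4·1+5·1=9≤32, objective 12.
(s,t)=(1,0): 5·1+6·0=5≤14, 4·1+5·0=4≤32, objective 9.
The best lattice point is (2,0), giving 18.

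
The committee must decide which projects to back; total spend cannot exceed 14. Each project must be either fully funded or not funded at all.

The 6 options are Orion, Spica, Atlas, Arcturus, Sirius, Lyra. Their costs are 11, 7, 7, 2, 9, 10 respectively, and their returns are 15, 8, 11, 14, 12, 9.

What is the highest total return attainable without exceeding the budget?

Arcturus + Sirius: cost 2 + 9 = 11 ≤ 14, return 14 + 12 = 26.
Atlas + Arcturus: cost 7 + 2 = 9 ≤ 14, return 11 + 14 = 25.
Orion + Arcturus: cost 11 + 2 = 13 ≤ 14, return 15 + 14 = 29.
Best is Orion and Arcturus with total return 29.

29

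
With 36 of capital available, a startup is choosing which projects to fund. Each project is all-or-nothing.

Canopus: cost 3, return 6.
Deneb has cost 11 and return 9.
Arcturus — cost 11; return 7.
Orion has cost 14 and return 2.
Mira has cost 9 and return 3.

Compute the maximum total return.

25

Canopus + Deneb + Arcturus: cost 3 + 11 + 11 = 25 ≤ 36, return 6 + 9 + 7 = 22.
Deneb + Arcturus + Mira: cost 11 + 11 + 9 = 31 ≤ 36, return 9 + 7 + 3 = 19.
Canopus + Deneb + Arcturus + Mira: cost 3 + 11 + 11 + 9 = 34 ≤ 36, return 6 + 9 + 7 + 3 = 25.
Best is Canopus, Deneb, Arcturus, and Mira with total return 25.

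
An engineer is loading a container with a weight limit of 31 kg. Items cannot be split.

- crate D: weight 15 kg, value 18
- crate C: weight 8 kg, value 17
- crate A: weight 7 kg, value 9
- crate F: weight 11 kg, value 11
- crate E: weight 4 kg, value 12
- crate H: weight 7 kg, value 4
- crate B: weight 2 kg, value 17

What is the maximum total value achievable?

crate C + crate A + crate E + crate H + crate B: weight 8 + 7 + 4 + 7 + 2 = 28 ≤ 31, value 17 + 9 + 12 + 4 + 17 = 59.
crate D + crate C + crate E + crate B: weight 15 + 8 + 4 + 2 = 29 ≤ 31, value 18 + 17 + 12 + 17 = 64.
Best is crate D, crate C, crate E, and crate B with total value 64.

64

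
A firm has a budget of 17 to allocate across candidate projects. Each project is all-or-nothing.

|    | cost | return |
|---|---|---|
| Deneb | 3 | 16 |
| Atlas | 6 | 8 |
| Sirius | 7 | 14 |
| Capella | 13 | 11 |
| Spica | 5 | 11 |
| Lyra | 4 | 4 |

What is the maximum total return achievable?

Treat it as a binary knapsack problem.
Take Deneb, Sirius, and Spica: cost 3 + 7 + 5 = 15 ≤ 17, return 16 + 14 + 11 = 41.
No other feasible combination does better.

41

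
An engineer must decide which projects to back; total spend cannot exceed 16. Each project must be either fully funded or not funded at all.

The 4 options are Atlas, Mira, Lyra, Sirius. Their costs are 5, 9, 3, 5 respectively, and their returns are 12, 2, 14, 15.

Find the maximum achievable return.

41

Treat it as a binary knapsack problem.
Lyra + Sirius: cost 3 + 5 = 8 ≤ 16, return 14 + 15 = 29.
Atlas + Lyra + Sirius: cost 5 + 3 + 5 = 13 ≤ 16, return 12 + 14 + 15 = 41.
Atlas + Sirius: cost 5 + 5 = 10 ≤ 16, return 12 + 15 = 27.
Best is Atlas, Lyra, and Sirius with total return 41.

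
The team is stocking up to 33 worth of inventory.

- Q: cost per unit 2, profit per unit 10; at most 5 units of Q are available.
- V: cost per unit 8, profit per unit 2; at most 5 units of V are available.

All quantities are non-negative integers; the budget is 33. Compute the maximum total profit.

54

This is a bounded integer knapsack.
Q has the best ratio (10/2); taking only Q gives at most 5×10 = 50 (stopped by the supply cap of 5).
Mixing does better — 5×Q and 2×V: cost 26 ≤ 33, profit 5·10 + 2·2 = 54.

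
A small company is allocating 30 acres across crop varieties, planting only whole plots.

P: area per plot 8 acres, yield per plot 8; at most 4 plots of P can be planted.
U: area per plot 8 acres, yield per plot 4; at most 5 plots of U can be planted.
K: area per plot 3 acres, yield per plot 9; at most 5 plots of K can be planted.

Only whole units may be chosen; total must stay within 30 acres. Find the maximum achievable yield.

1×P and 5×K: area 23 ≤ 30, yield 1·8 + 5·9 = 53.
2×P and 4×K: area 28 ≤ 30, yield 2·8 + 4·9 = 52.
Best is 53.

53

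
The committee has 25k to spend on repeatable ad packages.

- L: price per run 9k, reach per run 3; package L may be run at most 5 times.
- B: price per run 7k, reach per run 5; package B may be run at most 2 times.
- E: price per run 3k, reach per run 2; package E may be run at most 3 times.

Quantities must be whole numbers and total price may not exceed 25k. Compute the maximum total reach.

B has the best ratio (5/7); taking only B gives at most 2×5 = 10 (stopped by the supply cap of 2).
Mixing does better — 2×B and 3×E: price 23 ≤ 25, reach 2·5 + 3·2 = 16.

16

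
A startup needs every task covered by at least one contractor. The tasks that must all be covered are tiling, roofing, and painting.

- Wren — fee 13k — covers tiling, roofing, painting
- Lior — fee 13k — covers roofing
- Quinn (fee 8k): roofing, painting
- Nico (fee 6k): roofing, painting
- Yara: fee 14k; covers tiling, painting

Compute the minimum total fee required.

The greedy cost-per-new-task heuristic would pick Nico and Wren for 19, but a cheaper cover exists.
Wren alone covers tiling, roofing, painting — every task.
Total fee: 13.
No cover costs less than 13.

13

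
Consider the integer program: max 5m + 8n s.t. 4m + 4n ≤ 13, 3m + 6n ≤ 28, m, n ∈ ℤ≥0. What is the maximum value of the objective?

24

The continuous relaxation peaks at (0, 3.25) with value 26.00; rounding to a feasible lattice point costs some objective.
(m,n)=(0,3): 4·0+4·3=12≤13, 3·0+6·3=18≤28, objective 24.
(m,n)=(1,2): 4·1+4·2=12≤13, 3·1+6·2=15≤28, objective 21.
(m,n)=(0,2): 4·0+4·2=8≤13, 3·0+6·2=12≤28, objective 16.
The best lattice point is (0,3), giving 24.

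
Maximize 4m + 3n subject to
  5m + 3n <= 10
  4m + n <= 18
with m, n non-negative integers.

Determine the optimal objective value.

9

The continuous relaxation peaks at (0, 3.33) with value 10.00; rounding to a feasible lattice point costs some objective.
(m,n)=(0,3): 5·0+3·3=9≤10, 4·0+1·3=3≤18, objective 9.
(m,n)=(0,2): 5·0+3·2=6≤10, 4·0+1·2=2≤18, objective 6.
No feasible integer point exceeds 9.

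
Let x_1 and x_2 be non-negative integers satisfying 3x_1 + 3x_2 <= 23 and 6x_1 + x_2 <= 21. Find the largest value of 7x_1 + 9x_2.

63

(x_1,x_2)=(0,7) is feasible, giving 63.
(x_1,x_2)=(1,6) is feasible, giving 61.
No feasible integer point exceeds 63.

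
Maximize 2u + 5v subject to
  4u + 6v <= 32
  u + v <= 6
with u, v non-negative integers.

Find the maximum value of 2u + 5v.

25

The continuous relaxation peaks at (0, 5.33) with value 26.67; rounding to a feasible lattice point costs some objective.
(u,v)=(0,5): 4·0+6·5=30≤32, 1·0+1·5=5≤6, objective 25.
(u,v)=(1,4): 4·1+6·4=28≤32, 1·1+1·4=5≤6, objective 22.
(u,v)=(0,4): 4·0+6·4=24≤32, 1·0+1·4=4≤6, objective 20.
No feasible integer point exceeds 25.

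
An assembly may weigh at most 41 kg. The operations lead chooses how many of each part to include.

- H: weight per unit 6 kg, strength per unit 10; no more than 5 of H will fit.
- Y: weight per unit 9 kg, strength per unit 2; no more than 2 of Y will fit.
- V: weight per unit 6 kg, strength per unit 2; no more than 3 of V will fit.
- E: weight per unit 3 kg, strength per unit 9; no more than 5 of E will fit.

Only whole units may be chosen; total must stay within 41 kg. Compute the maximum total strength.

E has the best ratio (9/3); taking only E gives at most 5×9 = 45 (stopped by the supply cap of 5).
Mixing does better — 4×H and 5×E: weight 39 ≤ 41, strength 4·10 + 5·9 = 85.

85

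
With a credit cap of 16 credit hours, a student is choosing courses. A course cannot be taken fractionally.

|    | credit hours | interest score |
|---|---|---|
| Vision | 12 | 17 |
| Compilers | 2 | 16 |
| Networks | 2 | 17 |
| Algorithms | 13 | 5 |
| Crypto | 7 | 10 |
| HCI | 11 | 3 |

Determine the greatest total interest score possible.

50

Allowing fractional choices, the relaxed optimum would be about 50.1, but courses are indivisible.
Vision + Compilers + Networks: credit hours 12 + 2 + 2 = 16 ≤ 16, interest score 17 + 16 + 17 = 50.
Compilers + Networks + Crypto: credit hours 2 + 2 + 7 = 11 ≤ 16, interest score 16 + 17 + 10 = 43.
Compilers + Networks + HCI: credit hours 2 + 2 + 11 = 15 ≤ 16, interest score 16 + 17 + 3 = 36.
Best is Vision, Compilers, and Networks with total interest score 50.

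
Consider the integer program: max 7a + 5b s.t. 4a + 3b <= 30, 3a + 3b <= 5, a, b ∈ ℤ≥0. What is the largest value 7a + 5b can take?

(a,b)=(1,0): 4·1+3·0=4≤30, 3·1+3·0=3≤5, objective 7.
(a,b)=(0,1): 4·0+3·1=3≤30, 3·0+3·1=3≤5, objective 5.
(a,b)=(0,0): 4·0+3·0=0≤30, 3·0+3·0=0≤5, objective 0.
No feasible integer point exceeds 7.

7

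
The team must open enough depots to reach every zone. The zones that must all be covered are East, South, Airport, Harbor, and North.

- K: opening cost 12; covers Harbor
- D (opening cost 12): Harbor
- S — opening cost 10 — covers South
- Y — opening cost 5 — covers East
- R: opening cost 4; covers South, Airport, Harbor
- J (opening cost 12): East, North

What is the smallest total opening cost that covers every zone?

The greedy cost-per-new-zone heuristic would pick R, Y, and J for 21, but a cheaper cover exists.
Choose R and J: together they cover East, South, Airport, Harbor, North — every zone.
Total opening cost: 4 + 12 = 16.
No cover costs less than 16.

16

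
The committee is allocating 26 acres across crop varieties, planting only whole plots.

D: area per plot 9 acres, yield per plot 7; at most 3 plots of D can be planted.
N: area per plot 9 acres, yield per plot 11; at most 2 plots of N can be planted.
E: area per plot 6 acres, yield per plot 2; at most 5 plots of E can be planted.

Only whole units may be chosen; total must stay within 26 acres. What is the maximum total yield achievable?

2×N and 1×E: area 24 ≤ 26, yield 2·11 + 1·2 = 24.
2×N: area 18 ≤ 26, yield 2·11 = 22.
Best is 24.

24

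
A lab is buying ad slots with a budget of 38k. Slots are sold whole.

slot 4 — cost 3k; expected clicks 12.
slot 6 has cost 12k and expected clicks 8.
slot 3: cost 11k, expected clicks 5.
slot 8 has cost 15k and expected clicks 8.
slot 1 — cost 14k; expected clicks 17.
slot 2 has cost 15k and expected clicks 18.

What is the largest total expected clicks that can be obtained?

47

slot 4 + slot 1 + slot 2: cost 3 + 14 + 15 = 32 ≤ 38, expected clicks 12 + 17 + 18 = 47.
slot 4 + slot 8 + slot 2: cost 3 + 15 + 15 = 33 ≤ 38, expected clicks 12 + 8 + 18 = 38.
slot 4 + slot 6 + slot 2: cost 3 + 12 + 15 = 30 ≤ 38, expected clicks 12 + 8 + 18 = 38.
Best is slot 4, slot 1, and slot 2 with total expected clicks 47.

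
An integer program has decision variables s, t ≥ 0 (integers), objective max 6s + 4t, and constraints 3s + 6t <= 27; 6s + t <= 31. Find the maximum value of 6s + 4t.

34

(s,t)=(5,1): 3·5+6·1=21≤27, 6·5+1·1=31≤31, objective 34.
(s,t)=(4,2): 3·4+6·2=24≤27, 6·4+1·2=26≤31, objective 32.
(s,t)=(3,3): 3·3+6·3=27≤27, 6·3+1·3=21≤31, objective 30.
No feasible integer point exceeds 34.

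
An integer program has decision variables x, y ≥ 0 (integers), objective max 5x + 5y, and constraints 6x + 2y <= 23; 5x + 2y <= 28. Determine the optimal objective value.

The continuous relaxation peaks at (0, 11.5) with value 57.50; rounding to a feasible lattice point costs some objective.
(x,y)=(0,11): 6·0+2·11=22≤23, 5·0+2·11=22≤28, objective 55.
(x,y)=(0,10): 6·0+2·10=20≤23, 5·0+2·10=20≤28, objective 50.
No feasible integer point exceeds 55.

55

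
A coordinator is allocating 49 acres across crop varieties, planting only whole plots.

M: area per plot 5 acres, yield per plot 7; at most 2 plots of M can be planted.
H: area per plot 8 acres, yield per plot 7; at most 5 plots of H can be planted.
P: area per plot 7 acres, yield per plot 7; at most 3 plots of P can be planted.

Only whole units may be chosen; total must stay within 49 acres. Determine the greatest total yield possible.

This is a bounded integer knapsack.
Take 2×M, 2×H, and 3×P: area 47 ≤ 49, yield 2·7 + 2·7 + 3·7 = 49.
M has the best ratio (7/5) and is taken to its limit of 2; remaining capacity is filled optimally with the others.

49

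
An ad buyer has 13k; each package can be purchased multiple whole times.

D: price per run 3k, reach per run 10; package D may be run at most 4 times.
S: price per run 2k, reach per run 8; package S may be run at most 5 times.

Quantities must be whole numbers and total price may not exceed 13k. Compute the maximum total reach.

3×D and 2×S: price 13 ≤ 13, reach 3·10 + 2·8 = 46.
1×D and 5×S: price 13 ≤ 13, reach 1·10 + 5·8 = 50.
Best is 50.

50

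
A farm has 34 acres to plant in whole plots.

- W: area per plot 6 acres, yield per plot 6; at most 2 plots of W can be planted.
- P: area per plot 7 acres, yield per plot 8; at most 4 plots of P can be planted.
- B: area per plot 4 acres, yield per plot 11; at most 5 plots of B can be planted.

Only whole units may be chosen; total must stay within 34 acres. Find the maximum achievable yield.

1×W, 1×P, and 5×B: area 33 ≤ 34, yield 1·6 + 1·8 + 5·11 = 69.
2×P and 5×B: area 34 ≤ 34, yield 2·8 + 5·11 = 71.
Best is 71.

71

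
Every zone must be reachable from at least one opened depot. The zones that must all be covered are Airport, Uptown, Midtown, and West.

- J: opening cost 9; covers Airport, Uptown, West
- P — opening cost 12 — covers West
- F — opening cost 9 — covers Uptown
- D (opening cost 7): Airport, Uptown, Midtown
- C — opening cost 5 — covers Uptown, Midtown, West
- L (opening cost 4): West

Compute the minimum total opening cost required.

The greedy cost-per-new-zone heuristic would pick C and D for 12, but a cheaper cover exists.
Choose D and L: together they cover Airport, Uptown, Midtown, West — every zone.
Total opening cost: 7 + 4 = 11.
No cover costs less than 11.

11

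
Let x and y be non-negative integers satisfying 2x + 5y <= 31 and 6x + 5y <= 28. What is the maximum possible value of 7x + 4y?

Relaxing integrality, the LP optimum is 32.67 at (x,y) = (4.67, 0), which is not an integer point.
(x,y)=(3,2): 2·3+5·2=16≤31, 6·3+5·2=28≤28, objective 29.
(x,y)=(4,0): 2·4+5·0=8≤31, 6·4+5·0=24≤28, objective 28.
No feasible integer point exceeds 29.

29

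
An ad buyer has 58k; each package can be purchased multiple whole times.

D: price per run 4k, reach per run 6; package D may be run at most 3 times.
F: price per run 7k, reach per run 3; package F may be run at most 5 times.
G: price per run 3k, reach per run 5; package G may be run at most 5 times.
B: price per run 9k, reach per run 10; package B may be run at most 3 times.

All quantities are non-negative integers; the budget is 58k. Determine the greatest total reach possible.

73

3×D, 5×G, and 3×B: price 54 ≤ 58, reach 3·6 + 5·5 + 3·10 = 73.
3×D, 1×F, 4×G, and 3×B: price 58 ≤ 58, reach 3·6 + 1·3 + 4·5 + 3·10 = 71.
Best is 73.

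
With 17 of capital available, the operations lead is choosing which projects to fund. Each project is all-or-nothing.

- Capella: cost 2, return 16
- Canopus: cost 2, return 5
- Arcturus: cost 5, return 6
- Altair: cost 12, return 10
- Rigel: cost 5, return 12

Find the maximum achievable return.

39

This is a 0-1 knapsack instance.
Allowing fractional choices, the relaxed optimum would be about 41.5, but projects are indivisible.
Capella + Arcturus + Rigel: cost 2 + 5 + 5 = 12 ≤ 17, return 16 + 6 + 12 = 34.
Capella + Canopus + Arcturus + Rigel: cost 2 + 2 + 5 + 5 = 14 ≤ 17, return 16 + 5 + 6 + 12 = 39.
Best is Capella, Canopus, Arcturus, and Rigel with total return 39.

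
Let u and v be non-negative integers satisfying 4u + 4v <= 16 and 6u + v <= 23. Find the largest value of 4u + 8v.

(u,v)=(0,4): 4·0+4·4=16≤16, 6·0+1·4=4≤23, objective 32.
(u,v)=(1,3): 4·1+4·3=16≤16, 6·1+1·3=9≤23, objective 28.
The best lattice point is (0,4), giving 32.

32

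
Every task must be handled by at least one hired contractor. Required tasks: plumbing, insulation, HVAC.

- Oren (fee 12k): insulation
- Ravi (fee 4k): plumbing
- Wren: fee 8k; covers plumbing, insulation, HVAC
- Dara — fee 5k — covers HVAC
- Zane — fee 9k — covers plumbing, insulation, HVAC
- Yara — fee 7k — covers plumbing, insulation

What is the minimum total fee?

8

Wren alone covers plumbing, insulation, HVAC — every task.
Total fee: 8.
No cover costs less than 8.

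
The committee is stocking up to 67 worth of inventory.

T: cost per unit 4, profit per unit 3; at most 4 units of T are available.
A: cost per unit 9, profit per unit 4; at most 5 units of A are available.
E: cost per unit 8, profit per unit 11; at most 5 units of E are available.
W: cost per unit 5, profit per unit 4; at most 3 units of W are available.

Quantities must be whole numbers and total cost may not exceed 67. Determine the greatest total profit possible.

76

This is a bounded integer knapsack.
Take 3×T, 5×E, and 3×W: cost 67 ≤ 67, profit 3·3 + 5·11 + 3·4 = 76.
E has the best ratio (11/8) and is taken to its limit of 5; remaining capacity is filled optimally with the others.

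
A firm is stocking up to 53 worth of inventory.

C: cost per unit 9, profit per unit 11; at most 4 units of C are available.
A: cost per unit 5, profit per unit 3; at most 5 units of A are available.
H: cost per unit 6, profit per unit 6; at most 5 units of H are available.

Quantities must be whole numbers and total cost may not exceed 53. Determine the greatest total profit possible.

59

Take 4×C, 1×A, and 2×H: cost 53 ≤ 53, profit 4·11 + 1·3 + 2·6 = 59.
C has the best ratio (11/9) and is taken to its limit of 4; remaining capacity is filled optimally with the others.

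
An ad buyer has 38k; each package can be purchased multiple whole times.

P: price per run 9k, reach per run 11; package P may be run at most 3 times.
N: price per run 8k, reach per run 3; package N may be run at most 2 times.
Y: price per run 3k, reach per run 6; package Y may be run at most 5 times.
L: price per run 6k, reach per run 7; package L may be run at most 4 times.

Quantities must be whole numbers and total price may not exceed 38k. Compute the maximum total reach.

This is a bounded integer knapsack.
Y has the best ratio (6/3); taking only Y gives at most 5×6 = 30 (stopped by the supply cap of 5).
Mixing does better — 1×P, 5×Y, and 2×L: price 36 ≤ 38, reach 1·11 + 5·6 + 2·7 = 55.

55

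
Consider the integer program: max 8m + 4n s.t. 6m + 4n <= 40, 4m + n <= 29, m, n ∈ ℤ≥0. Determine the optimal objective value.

The continuous relaxation peaks at (6.67, 0) with value 53.33; rounding to a feasible lattice point costs some objective.
(m,n)=(6,1): 6·6+4·1=40≤40, 4·6+1·1=25≤29, objective 52.
(m,n)=(6,0): 6·6+4·0=36≤40, 4·6+1·0=24≤29, objective 48.
(m,n)=(5,2): 6·5+4·2=38≤40, 4·5+1·2=22≤29, objective 48.
(m,n)=(5,1): 6·5+4·1=34≤40, 4·5+1·1=21≤29, objective 44.
No feasible integer point exceeds 52.

52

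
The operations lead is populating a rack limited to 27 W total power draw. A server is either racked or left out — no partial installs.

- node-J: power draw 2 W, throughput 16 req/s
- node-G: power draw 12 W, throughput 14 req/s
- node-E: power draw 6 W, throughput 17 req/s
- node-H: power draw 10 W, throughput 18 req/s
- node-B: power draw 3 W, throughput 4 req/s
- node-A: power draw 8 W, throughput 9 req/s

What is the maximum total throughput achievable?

Allowing fractional choices, the relaxed optimum would be about 62.0, but servers are indivisible.
node-J + node-E + node-H + node-B: power draw 2 + 6 + 10 + 3 = 21 ≤ 27, throughput 16 + 17 + 18 + 4 = 55.
node-J + node-E + node-H + node-A: power draw 2 + 6 + 10 + 8 = 26 ≤ 27, throughput 16 + 17 + 18 + 9 = 60.
node-J + node-G + node-H + node-B: power draw 2 + 12 + 10 + 3 = 27 ≤ 27, throughput 16 + 14 + 18 + 4 = 52.
Best is node-J, node-E, node-H, and node-A with total throughput 60.

60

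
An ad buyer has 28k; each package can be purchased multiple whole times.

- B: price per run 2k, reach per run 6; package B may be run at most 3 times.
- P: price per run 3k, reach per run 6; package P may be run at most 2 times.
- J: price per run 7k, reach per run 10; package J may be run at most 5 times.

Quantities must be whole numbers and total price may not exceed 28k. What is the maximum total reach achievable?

50

2×B, 1×P, and 3×J: price 28 ≤ 28, reach 2·6 + 1·6 + 3·10 = 48.
3×B, 2×P, and 2×J: price 26 ≤ 28, reach 3·6 + 2·6 + 2·10 = 50.
Best is 50.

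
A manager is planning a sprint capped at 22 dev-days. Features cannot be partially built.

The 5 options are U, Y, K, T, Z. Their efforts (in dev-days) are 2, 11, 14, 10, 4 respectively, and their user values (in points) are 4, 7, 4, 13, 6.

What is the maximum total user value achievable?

23

Allowing fractional choices, the relaxed optimum would be about 26.8, but features are indivisible.
Y + T: effort 11 + 10 = 21 ≤ 22, user value 7 + 13 = 20.
U + T + Z: effort 2 + 10 + 4 = 16 ≤ 22, user value 4 + 13 + 6 = 23.
Best is U, T, and Z with total user value 23.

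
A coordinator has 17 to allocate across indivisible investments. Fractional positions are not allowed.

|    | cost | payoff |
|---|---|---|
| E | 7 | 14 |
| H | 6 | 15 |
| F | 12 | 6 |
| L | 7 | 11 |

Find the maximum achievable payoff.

Allowing fractional choices, the relaxed optimum would be about 35.3, but investments are indivisible.
E + L: cost 7 + 7 = 14 ≤ 17, payoff 14 + 11 = 25.
E + H: cost 7 + 6 = 13 ≤ 17, payoff 14 + 15 = 29.
H + L: cost 6 + 7 = 13 ≤ 17, payoff 15 + 11 = 26.
Best is E and H with total payoff 29.

29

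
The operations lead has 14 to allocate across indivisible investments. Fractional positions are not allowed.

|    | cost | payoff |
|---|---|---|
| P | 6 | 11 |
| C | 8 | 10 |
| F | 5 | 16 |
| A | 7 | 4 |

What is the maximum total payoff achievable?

Allowing fractional choices, the relaxed optimum would be about 30.8, but investments are indivisible.
P + F: cost 6 + 5 = 11 ≤ 14, payoff 11 + 16 = 27.
P + C: cost 6 + 8 = 14 ≤ 14, payoff 11 + 10 = 21.
C + F: cost 8 + 5 = 13 ≤ 14, payoff 10 + 16 = 26.
Best is P and F with total payoff 27.

27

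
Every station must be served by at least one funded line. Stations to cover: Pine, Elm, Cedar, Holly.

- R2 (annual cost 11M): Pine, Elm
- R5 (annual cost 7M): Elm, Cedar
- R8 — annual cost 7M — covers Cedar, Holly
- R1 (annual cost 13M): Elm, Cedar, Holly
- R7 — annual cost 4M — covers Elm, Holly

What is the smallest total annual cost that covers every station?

18

The greedy cost-per-new-station heuristic would pick R7, R5, and R2 for 22, but a cheaper cover exists.
Choose R2 and R8: together they cover Pine, Elm, Cedar, Holly — every station.
Total annual cost: 11 + 7 = 18.
No cover costs less than 18.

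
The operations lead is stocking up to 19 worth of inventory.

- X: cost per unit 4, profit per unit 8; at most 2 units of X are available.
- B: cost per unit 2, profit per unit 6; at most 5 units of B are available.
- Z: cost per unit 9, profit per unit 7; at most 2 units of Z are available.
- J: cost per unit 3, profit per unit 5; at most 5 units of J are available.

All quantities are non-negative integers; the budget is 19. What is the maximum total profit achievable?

This is a bounded integer knapsack.
Take 2×X and 5×B: cost 18 ≤ 19, profit 2·8 + 5·6 = 46.
B has the best ratio (6/2) and is taken to its limit of 5; remaining capacity is filled optimally with the others.

46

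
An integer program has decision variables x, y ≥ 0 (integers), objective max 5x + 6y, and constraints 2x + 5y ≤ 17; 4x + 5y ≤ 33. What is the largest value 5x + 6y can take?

The continuous relaxation peaks at (8.25, 0) with value 41.25; rounding to a feasible lattice point costs some objective.
(x,y)=(8,0): 2·8+5·0=16≤17, 4·8+5·0=32≤33, objective 40.
(x,y)=(7,0): 2·7+5·0=14≤17, 4·7+5·0=28≤33, objective 35.
No feasible integer point exceeds 40.

40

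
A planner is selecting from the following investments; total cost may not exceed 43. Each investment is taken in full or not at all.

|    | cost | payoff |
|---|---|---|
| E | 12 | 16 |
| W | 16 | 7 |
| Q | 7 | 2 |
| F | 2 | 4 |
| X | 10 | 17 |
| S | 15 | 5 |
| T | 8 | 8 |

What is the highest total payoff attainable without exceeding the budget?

47

E + Q + F + X + T: cost 12 + 7 + 2 + 10 + 8 = 39 ≤ 43, payoff 16 + 2 + 4 + 17 + 8 = 47.
E + F + X + T: cost 12 + 2 + 10 + 8 = 32 ≤ 43, payoff 16 + 4 + 17 + 8 = 45.
E + W + F + X: cost 12 + 16 + 2 + 10 = 40 ≤ 43, payoff 16 + 7 + 4 + 17 = 44.
Best is E, Q, F, X, and T with total payoff 47.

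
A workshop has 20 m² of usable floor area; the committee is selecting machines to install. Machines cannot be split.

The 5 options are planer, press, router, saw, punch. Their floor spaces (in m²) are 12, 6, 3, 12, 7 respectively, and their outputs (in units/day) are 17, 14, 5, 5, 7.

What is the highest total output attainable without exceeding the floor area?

Take planer and press: floor space 12 + 6 = 18 ≤ 20, output 17 + 14 = 31.
No other feasible combination does better.

31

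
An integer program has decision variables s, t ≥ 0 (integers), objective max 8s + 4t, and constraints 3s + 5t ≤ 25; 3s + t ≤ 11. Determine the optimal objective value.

Relaxing integrality, the LP optimum is 34.00 at (s,t) = (2.5, 3.5), which is not an integer point.
(s,t)=(3,2): 3·3+5·2=19≤25, 3·3+1·2=11≤11, objective 32.
(s,t)=(3,1): 3·3+5·1=14≤25, 3·3+1·1=10≤11, objective 28.
(s,t)=(2,3): 3·2+5·3=21≤25, 3·2+1·3=9≤11, objective 28.
(s,t)=(1,4): 3·1+5·4=23≤25, 3·1+1·4=7≤11, objective 24.
Maximum is 32 at (s,t)=(3,2).

32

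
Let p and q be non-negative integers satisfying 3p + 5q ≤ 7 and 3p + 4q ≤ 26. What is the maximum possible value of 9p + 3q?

18

Relaxing integrality, the LP optimum is 21.00 at (p,q) = (2.33, 0), which is not an integer point.
(p,q)=(2,0): 3·2+5·0=6≤7, 3·2+4·0=6≤26, objective 18.
(p,q)=(1,0): 3·1+5·0=3≤7, 3·1+4·0=3≤26, objective 9.
The best lattice point is (2,0), giving 18.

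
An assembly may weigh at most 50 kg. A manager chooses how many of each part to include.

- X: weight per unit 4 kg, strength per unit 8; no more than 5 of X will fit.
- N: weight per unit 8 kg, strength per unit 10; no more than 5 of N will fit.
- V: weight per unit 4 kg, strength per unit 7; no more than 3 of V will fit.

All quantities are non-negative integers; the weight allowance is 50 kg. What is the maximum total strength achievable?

This is a bounded integer knapsack.
X has the best ratio (8/4); taking only X gives at most 5×8 = 40 (stopped by the supply cap of 5).
Mixing does better — 5×X, 2×N, and 3×V: weight 48 ≤ 50, strength 5·8 + 2·10 + 3·7 = 81.

81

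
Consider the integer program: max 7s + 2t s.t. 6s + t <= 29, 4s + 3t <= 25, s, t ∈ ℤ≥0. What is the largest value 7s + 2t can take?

34

(s,t)=(4,3): 6·4+1·3=27≤29, 4·4+3·3=25≤25, objective 34.
(s,t)=(4,2): 6·4+1·2=26≤29, 4·4+3·2=22≤25, objective 32.
(s,t)=(4,1): 6·4+1·1=25≤29, 4·4+3·1=19≤25, objective 30.
The best lattice point is (4,3), giving 34.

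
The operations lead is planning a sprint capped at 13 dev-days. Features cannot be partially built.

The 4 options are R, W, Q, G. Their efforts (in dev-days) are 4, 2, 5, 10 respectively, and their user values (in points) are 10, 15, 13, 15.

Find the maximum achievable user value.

Allowing fractional choices, the relaxed optimum would be about 41.0, but features are indivisible.
W + G: effort 2 + 10 = 12 ≤ 13, user value 15 + 15 = 30.
R + W + Q: effort 4 + 2 + 5 = 11 ≤ 13, user value 10 + 15 + 13 = 38.
Best is R, W, and Q with total user value 38.

38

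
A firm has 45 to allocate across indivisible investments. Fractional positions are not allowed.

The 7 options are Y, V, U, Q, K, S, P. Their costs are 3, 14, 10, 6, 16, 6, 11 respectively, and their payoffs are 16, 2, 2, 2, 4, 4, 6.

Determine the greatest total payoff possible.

Allowing fractional choices, the relaxed optimum would be about 32.6, but investments are indivisible.
Y + U + Q + S + P: cost 3 + 10 + 6 + 6 + 11 = 36 ≤ 45, payoff 16 + 2 + 2 + 4 + 6 = 30.
Y + Q + K + S + P: cost 3 + 6 + 16 + 6 + 11 = 42 ≤ 45, payoff 16 + 2 + 4 + 4 + 6 = 32.
Best is Y, Q, K, S, and P with total payoff 32.

32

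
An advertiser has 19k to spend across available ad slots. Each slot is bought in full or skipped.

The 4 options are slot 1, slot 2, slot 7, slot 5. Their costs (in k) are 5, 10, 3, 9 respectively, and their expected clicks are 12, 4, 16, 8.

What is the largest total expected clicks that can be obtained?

Take slot 1, slot 7, and slot 5: cost 5 + 3 + 9 = 17 ≤ 19, expected clicks 12 + 16 + 8 = 36.
No other feasible combination does better.

36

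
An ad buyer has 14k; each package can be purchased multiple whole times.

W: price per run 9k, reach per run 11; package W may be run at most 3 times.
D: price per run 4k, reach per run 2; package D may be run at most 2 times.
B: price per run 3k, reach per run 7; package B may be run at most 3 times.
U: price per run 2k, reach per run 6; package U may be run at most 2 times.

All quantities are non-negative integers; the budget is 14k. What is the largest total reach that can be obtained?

33

This is a bounded integer knapsack.
U has the best ratio (6/2); taking only U gives at most 2×6 = 12 (stopped by the supply cap of 2).
Mixing does better — 3×B and 2×U: price 13 ≤ 14, reach 3·7 + 2·6 = 33.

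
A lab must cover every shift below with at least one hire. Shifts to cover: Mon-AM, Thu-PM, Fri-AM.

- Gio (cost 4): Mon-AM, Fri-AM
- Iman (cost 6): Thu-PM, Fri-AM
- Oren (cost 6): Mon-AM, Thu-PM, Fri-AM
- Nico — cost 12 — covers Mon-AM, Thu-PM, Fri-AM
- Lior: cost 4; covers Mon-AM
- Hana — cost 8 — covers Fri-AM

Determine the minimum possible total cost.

6

This is an integer covering problem.
The greedy cost-per-new-shift heuristic would pick Gio and Iman for 10, but a cheaper cover exists.
Oren alone covers Mon-AM, Thu-PM, Fri-AM — every shift.
Total cost: 6.
No cover costs less than 6.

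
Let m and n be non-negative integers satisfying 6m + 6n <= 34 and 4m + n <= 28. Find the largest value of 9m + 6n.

45

Relaxing integrality, the LP optimum is 51.00 at (m,n) = (5.67, 0), which is not an integer point.
(m,n)=(5,0): 6·5+6·0=30≤34, 4·5+1·0=20≤28, objective 45.
(m,n)=(4,1): 6·4+6·1=30≤34, 4·4+1·1=17≤28, objective 42.
(m,n)=(4,0): 6·4+6·0=24≤34, 4·4+1·0=16≤28, objective 36.
No feasible integer point exceeds 45.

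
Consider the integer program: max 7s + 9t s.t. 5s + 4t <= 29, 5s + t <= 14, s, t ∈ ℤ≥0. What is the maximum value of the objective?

(s,t)=(0,7): 5·0+4·7=28≤29, 5·0+1·7=7≤14, objective 63.
(s,t)=(1,6): 5·1+4·6=29≤29, 5·1+1·6=11≤14, objective 61.
(s,t)=(0,6): 5·0+4·6=24≤29, 5·0+1·6=6≤14, objective 54.
No feasible integer point exceeds 63.

63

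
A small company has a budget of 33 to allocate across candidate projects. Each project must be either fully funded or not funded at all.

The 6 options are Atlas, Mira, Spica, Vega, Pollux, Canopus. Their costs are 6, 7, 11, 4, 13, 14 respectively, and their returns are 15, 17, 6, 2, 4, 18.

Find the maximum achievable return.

52

Take Atlas, Mira, Vega, and Canopus: cost 6 + 7 + 4 + 14 = 31 ≤ 33, return 15 + 17 + 2 + 18 = 52.
No other feasible combination does better.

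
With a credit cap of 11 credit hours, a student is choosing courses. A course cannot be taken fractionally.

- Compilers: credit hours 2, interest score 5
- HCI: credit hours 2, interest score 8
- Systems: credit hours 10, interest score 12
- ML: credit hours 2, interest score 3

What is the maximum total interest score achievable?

16

Allowing fractional choices, the relaxed optimum would be about 22.0, but courses are indivisible.
Compilers + HCI: credit hours 2 + 2 = 4 ≤ 11, interest score 5 + 8 = 13.
Compilers + HCI + ML: credit hours 2 + 2 + 2 = 6 ≤ 11, interest score 5 + 8 + 3 = 16.
Best is Compilers, HCI, and ML with total interest score 16.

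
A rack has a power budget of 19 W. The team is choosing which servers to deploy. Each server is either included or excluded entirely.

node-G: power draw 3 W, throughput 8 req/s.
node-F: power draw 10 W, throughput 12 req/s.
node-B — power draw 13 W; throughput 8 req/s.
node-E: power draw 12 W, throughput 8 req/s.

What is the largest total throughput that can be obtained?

20

Allowing fractional choices, the relaxed optimum would be about 24.0, but servers are indivisible.
node-G + node-E: power draw 3 + 12 = 15 ≤ 19, throughput 8 + 8 = 16.
node-G + node-B: power draw 3 + 13 = 16 ≤ 19, throughput 8 + 8 = 16.
node-G + node-F: power draw 3 + 10 = 13 ≤ 19, throughput 8 + 12 = 20.
Best is node-G and node-F with total throughput 20.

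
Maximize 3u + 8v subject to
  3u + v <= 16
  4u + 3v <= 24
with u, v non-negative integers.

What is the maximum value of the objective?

(u,v)=(0,8): 3·0+1·8=8≤16, 4·0+3·8=24≤24, objective 64.
(u,v)=(0,7): 3·0+1·7=7≤16, 4·0+3·7=21≤24, objective 56.
Maximum is 64 at (u,v)=(0,8).

64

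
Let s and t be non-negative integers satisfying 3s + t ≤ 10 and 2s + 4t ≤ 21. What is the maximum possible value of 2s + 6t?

(s,t)=(0,5) is feasible, giving 30.
(s,t)=(1,4) is feasible, giving 26.
(s,t)=(0,4) is feasible, giving 24.
Maximum is 30 at (s,t)=(0,5).

30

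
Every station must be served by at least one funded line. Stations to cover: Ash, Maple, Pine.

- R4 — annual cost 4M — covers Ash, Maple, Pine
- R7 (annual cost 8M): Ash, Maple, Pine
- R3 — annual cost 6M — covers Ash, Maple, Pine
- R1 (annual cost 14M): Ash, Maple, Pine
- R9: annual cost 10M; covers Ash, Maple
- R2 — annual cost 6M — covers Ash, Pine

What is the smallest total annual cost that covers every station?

4

R4 alone covers Ash, Maple, Pine — every station.
Total annual cost: 4.
No cover costs less than 4.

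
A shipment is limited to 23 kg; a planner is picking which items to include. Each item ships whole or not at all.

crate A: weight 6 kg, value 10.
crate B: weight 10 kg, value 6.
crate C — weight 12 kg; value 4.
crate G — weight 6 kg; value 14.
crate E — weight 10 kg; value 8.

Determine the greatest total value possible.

32

Allowing fractional choices, the relaxed optimum would be about 32.6, but items are indivisible.
crate A + crate G + crate E: weight 6 + 6 + 10 = 22 ≤ 23, value 10 + 14 + 8 = 32.
crate A + crate B + crate G: weight 6 + 10 + 6 = 22 ≤ 23, value 10 + 6 + 14 = 30.
Best is crate A, crate G, and crate E with total value 32.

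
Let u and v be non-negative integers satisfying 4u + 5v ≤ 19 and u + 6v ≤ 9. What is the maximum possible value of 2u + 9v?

15

The continuous relaxation peaks at (3.63, 0.895) with value 15.32; rounding to a feasible lattice point costs some objective.
(u,v)=(3,1): 4·3+5·1=17≤19, 1·3+6·1=9≤9, objective 15.
(u,v)=(2,1): 4·2+5·1=13≤19, 1·2+6·1=8≤9, objective 13.
(u,v)=(4,0): 4·4+5·0=16≤19, 1·4+6·0=4≤9, objective 8.
(u,v)=(3,0): 4·3+5·0=12≤19, 1·3+6·0=3≤9, objective 6.
No feasible integer point exceeds 15.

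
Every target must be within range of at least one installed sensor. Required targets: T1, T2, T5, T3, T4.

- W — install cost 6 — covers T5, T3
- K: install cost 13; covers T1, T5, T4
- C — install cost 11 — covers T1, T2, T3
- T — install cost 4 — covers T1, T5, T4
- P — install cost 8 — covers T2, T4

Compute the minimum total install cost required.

This is an integer covering problem.
Choose C and T: together they cover T1, T2, T5, T3, T4 — every target.
Total install cost: 11 + 4 = 15.
No cover costs less than 15.

15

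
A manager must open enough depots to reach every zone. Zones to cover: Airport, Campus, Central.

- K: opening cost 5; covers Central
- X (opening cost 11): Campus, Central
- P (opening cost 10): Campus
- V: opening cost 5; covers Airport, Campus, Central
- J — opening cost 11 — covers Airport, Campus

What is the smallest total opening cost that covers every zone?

V alone covers Airport, Campus, Central — every zone.
Total opening cost: 5.

5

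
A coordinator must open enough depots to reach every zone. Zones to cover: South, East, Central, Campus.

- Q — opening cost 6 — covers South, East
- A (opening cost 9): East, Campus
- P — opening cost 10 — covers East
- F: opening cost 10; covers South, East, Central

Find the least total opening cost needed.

19

The greedy cost-per-new-zone heuristic would pick Q, A, and F for 25, but a cheaper cover exists.
Choose A and F: together they cover South, East, Central, Campus — every zone.
Total opening cost: 9 + 10 = 19.
No cover costs less than 19.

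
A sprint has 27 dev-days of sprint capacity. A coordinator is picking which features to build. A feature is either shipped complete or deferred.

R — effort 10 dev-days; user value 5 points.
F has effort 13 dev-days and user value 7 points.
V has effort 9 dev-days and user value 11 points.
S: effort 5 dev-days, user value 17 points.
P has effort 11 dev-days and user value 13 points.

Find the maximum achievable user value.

41

This is an integer program with binary decision variables.
Allowing fractional choices, the relaxed optimum would be about 42.1, but features are indivisible.
F + V + S: effort 13 + 9 + 5 = 27 ≤ 27, user value 7 + 11 + 17 = 35.
R + S + P: effort 10 + 5 + 11 = 26 ≤ 27, user value 5 + 17 + 13 = 35.
V + S + P: effort 9 + 5 + 11 = 25 ≤ 27, user value 11 + 17 + 13 = 41.
Best is V, S, and P with total user value 41.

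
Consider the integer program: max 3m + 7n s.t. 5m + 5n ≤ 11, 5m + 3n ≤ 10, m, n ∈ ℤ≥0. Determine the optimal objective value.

(m,n)=(0,2): 5·0+5·2=10≤11, 5·0+3·2=6≤10, objective 14.
(m,n)=(1,1): 5·1+5·1=10≤11, 5·1+3·1=8≤10, objective 10.
(m,n)=(0,1): 5·0+5·1=5≤11, 5·0+3·1=3≤10, objective 7.
No feasible integer point exceeds 14.

14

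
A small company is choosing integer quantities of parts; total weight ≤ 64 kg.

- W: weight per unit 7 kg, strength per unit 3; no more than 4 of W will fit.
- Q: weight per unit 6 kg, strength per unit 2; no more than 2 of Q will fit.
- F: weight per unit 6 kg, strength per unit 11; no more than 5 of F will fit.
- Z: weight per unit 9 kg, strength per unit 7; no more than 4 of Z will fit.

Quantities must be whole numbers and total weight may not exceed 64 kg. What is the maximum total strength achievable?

79

F has the best ratio (11/6); taking only F gives at most 5×11 = 55 (stopped by the supply cap of 5).
Mixing does better — 1×W, 5×F, and 3×Z: weight 64 ≤ 64, strength 1·3 + 5·11 + 3·7 = 79.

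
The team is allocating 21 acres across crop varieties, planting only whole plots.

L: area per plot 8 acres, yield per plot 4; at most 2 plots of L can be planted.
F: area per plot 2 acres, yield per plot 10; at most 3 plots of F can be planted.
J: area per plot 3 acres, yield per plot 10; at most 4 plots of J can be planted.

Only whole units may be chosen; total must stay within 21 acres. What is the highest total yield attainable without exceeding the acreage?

70

F has the best ratio (10/2); taking only F gives at most 3×10 = 30 (stopped by the supply cap of 3).
Mixing does better — 3×F and 4×J: area 18 ≤ 21, yield 3·10 + 4·10 = 70.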